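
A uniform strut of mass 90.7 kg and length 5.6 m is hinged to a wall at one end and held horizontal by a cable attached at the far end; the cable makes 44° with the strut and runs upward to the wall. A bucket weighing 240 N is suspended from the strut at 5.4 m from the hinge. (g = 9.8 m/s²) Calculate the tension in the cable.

Take torques about the hinge: T sin 44° · 5.6 = 90.7×9.8×2.8 + 240×5.4 = 3784.8 N·m.
So T = 3784.8 / (0.6947 × 5.6) = 972.94 N.

T ≈ 973 N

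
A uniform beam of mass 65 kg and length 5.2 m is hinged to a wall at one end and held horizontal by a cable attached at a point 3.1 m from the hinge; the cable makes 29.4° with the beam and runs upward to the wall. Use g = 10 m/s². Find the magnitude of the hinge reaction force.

|H| ≈ 973 N

Take torques about the hinge: T sin 29.4° · 3.1 = 65×10×2.6 = 1690 N·m.
So T = 1690 / (0.4909 × 3.1) = 1110.5 N.
ΣF_x = 0: H_x = T cos 29.4° = 967.51 N.
ΣF_y = 0: H_y = (65×10) − T sin 29.4° = 650 − 545.16 = 104.84 N.
|H| = √(H_x² + H_y²) = √((967.51)² + (104.84)²) = 973.17 N.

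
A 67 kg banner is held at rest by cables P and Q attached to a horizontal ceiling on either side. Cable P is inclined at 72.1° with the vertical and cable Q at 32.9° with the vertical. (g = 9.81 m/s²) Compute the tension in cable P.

Angles from the horizontal: cable P is 90° − 72.1° = 17.9°, cable Q is 90° − 32.9° = 57.1°.
Weight W = 67 × 9.81 = 657.3 N acts straight down.
Horizontal: T_P cos 17.9° = T_Q cos 57.1°  →  T_Q = 1.752 T_P.
Vertical: T_P sin 17.9° + T_Q sin 57.1° = 657.3.
Substituting the horizontal relation into the vertical equation gives 1.778 T_P = 657.3, so T_P = 369.6 N.

T_P ≈ 370 N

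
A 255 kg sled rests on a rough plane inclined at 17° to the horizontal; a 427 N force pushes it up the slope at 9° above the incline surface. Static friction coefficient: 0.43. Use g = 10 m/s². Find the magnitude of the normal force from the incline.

Axes along / perpendicular to the incline. W sin 17° = 745.5 N down-slope; W cos 17° = 2439 N into the surface.
Perpendicular: N = W cos 17° − P sin 9° = 2439 − 66.8 = 2372 N.
Along incline: P cos 9° + f = W sin 17° (friction acts up-slope) → f = 745.5 − 421.7 = 323.8 N.
|f| = 323.8 N ≤ μN = 1020 N, so the sled is indeed static.

N ≈ 2370 N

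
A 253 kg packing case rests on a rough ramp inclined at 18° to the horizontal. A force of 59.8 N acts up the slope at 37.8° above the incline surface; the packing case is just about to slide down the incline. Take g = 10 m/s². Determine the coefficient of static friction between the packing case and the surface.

μ ≈ 0.310

On the verge of sliding down the incline, friction is at its maximum μN and acts up the slope.
Perpendicular to incline: N = W cos 18° − P sin 37.8° = 2406 − 36.65 = 2370 N.
Along incline: P cos 37.8° + μN = W sin 18° → μ = (W sin 18° − P cos 37.8°) / N = 0.31.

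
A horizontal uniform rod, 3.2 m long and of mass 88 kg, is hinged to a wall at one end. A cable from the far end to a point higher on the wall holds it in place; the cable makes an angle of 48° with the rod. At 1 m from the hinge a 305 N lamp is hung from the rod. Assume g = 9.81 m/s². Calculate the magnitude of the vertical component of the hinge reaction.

|H_y| ≈ 641 N

Take torques about the hinge: T sin 48° · 3.2 = 88×9.81×1.6 + 305×1 = 1686.2 N·m.
So T = 1686.2 / (0.7431 × 3.2) = 709.08 N.
ΣF_y = 0: H_y = (88×9.81 + 305) − T sin 48° = 1168.3 − 526.95 = 641.33 N.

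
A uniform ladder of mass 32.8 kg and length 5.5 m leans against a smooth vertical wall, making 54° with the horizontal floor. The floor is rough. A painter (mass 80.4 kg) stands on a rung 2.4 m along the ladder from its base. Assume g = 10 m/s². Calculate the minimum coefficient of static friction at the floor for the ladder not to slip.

μ_min ≈ 0.330

ΣF_y = 0: N_floor = 32.8×10 + 80.4×10 = 1132 N.
Torques about the foot: N_wall · 5.5 sin 54° = 32.8×10×2.75 cos 54° + 80.4×10×2.4 cos 54° → N_wall = 374.05 N.
ΣF_x = 0: f_floor = N_wall = 374.05 N.
μ_min = f_floor / N_floor = 374.05 / 1132 = 0.3304.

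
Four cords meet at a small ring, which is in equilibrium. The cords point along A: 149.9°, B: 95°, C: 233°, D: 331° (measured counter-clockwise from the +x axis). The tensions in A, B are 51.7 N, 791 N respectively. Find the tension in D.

T_D ≈ 586 N

Resolve: ΣF_x = 51.7 cos 149.9° + 791 cos 95° + T_C cos 233° + T_D cos 331° = 0.
        ΣF_y = 51.7 sin 149.9° + 791 sin 95° + T_C sin 233° + T_D sin 331° = 0.
The known terms sum to (-113.7, 813.9) N, so -0.6018 T_C + 0.8746 T_D = 113.7 and -0.7986 T_C − 0.4848 T_D = -813.9.
Solving simultaneously: T_C = 663.2 N, T_D = 586.3 N.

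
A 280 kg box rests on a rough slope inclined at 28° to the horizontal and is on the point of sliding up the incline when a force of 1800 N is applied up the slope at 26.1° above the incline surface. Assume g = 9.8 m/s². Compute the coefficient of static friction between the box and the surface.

On the verge of sliding up the incline, friction is at its maximum μN and acts down the slope.
Perpendicular to incline: N = W cos 28° − P sin 26.1° = 2423 − 791.9 = 1631 N.
Along incline: P cos 26.1° − μN = W sin 28° → μ = −(W sin 28° − P cos 26.1°) / N = 0.2012.

μ ≈ 0.201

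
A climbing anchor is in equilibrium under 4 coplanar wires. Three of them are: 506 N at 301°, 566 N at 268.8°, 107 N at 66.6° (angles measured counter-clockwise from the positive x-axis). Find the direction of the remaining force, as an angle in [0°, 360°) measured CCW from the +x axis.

Sum the known components: ΣF_x = 291.3 N, ΣF_y = -901.4 N.
For equilibrium the remaining force must supply (−ΣF_x, −ΣF_y) = (-291.3, 901.4) N.
Magnitude = √((-291.3)² + (901.4)²) = 947.3 N; direction = atan2(901.4, -291.3) = 107.9°.

θ ≈ 108°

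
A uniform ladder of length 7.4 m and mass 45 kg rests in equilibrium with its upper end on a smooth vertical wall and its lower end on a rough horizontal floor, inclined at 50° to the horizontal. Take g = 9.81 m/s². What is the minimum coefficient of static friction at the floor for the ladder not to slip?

μ_min ≈ 0.420

ΣF_y = 0: N_floor = 45×9.81 = 441.45 N.
Torques about the foot: N_wall · 7.4 sin 50° = 45×9.81×3.7 cos 50° → N_wall = 185.21 N.
ΣF_x = 0: f_floor = N_wall = 185.21 N.
μ_min = f_floor / N_floor = 185.21 / 441.45 = 0.4195.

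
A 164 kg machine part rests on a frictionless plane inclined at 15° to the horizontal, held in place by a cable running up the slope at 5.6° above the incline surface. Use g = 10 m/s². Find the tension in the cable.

Take axes along and perpendicular to the incline. Weight components: W sin 15° = 424.5 N down-slope, W cos 15° = 1584 N into the surface.
Along incline: T cos 5.6° = W sin 15° → T = 426.5 N.
Perpendicular: N = W cos 15° − T sin 5.6° = 1542 N.

T ≈ 426 N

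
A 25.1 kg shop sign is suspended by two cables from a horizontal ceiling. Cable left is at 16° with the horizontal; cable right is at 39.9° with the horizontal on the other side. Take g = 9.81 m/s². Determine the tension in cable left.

T_left ≈ 228 N

Weight W = 25.1 × 9.81 = 246.2 N acts straight down.
Horizontal: T_left cos 16° = T_right cos 39.9°  →  T_right = 1.253 T_left.
Vertical: T_left sin 16° + T_right sin 39.9° = 246.2.
Substituting the horizontal relation into the vertical equation gives 1.079 T_left = 246.2, so T_left = 228.1 N.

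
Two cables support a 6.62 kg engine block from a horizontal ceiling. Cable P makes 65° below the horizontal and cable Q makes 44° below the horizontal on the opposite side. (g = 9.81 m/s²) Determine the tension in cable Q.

Weight W = 6.62 × 9.81 = 64.94 N acts straight down.
Horizontal: T_P cos 65° = T_Q cos 44°  →  T_P = 1.702 T_Q.
Vertical: T_P sin 65° + T_Q sin 44° = 64.94.
Substituting the horizontal relation into the vertical equation gives 2.237 T_Q = 64.94, so T_Q = 29.03 N.

T_Q ≈ 29 N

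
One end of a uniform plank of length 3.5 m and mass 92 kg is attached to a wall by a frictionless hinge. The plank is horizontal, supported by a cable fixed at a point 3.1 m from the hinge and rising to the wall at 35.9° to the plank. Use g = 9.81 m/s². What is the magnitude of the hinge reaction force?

|H| ≈ 806 N

Take torques about the hinge: T sin 35.9° · 3.1 = 92×9.81×1.75 = 1579.4 N·m.
So T = 1579.4 / (0.5864 × 3.1) = 868.88 N.
ΣF_x = 0: H_x = T cos 35.9° = 703.83 N.
ΣF_y = 0: H_y = (92×9.81) − T sin 35.9° = 902.52 − 509.49 = 393.03 N.
|H| = √(H_x² + H_y²) = √((703.83)² + (393.03)²) = 806.13 N.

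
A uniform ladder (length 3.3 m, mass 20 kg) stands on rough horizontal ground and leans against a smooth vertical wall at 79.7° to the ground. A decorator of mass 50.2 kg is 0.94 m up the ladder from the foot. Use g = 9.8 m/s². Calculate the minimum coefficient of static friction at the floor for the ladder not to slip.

ΣF_y = 0: N_floor = 20×9.8 + 50.2×9.8 = 687.96 N.
Torques about the foot: N_wall · 3.3 sin 79.7° = 20×9.8×1.65 cos 79.7° + 50.2×9.8×0.94 cos 79.7° → N_wall = 43.276 N.
ΣF_x = 0: f_floor = N_wall = 43.276 N.
μ_min = f_floor / N_floor = 43.276 / 687.96 = 0.06291.

μ_min ≈ 0.0629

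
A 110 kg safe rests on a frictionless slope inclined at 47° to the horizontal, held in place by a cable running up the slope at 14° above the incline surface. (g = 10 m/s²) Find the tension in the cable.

T ≈ 829 N

Take axes along and perpendicular to the incline. Weight components: W sin 47° = 804.5 N down-slope, W cos 47° = 750.2 N into the surface.
Along incline: T cos 14° = W sin 47° → T = 829.1 N.
Perpendicular: N = W cos 47° − T sin 14° = 549.6 N.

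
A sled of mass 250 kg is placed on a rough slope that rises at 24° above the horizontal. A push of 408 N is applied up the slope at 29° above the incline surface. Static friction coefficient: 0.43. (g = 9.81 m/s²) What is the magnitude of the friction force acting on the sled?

f ≈ 641 N

Axes along / perpendicular to the incline. W sin 24° = 997.5 N down-slope; W cos 24° = 2240 N into the surface.
Perpendicular: N = W cos 24° − P sin 29° = 2240 − 197.8 = 2043 N.
Along incline: P cos 29° + f = W sin 24° (friction acts up-slope) → f = 997.5 − 356.8 = 640.7 N.
|f| = 640.7 N ≤ μN = 878.3 N, so the sled is indeed static.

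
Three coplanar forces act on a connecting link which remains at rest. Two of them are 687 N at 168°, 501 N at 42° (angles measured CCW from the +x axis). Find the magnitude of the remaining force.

F ≈ 564 N

Sum the known components: ΣF_x = -299.7 N, ΣF_y = 478.1 N.
For equilibrium the remaining force must supply (−ΣF_x, −ΣF_y) = (299.7, -478.1) N.
Magnitude = √((299.7)² + (-478.1)²) = 564.2 N; direction = atan2(-478.1, 299.7) = 302.1°.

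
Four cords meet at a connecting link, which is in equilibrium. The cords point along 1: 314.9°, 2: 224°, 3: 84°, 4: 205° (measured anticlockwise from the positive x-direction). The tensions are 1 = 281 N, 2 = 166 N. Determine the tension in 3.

Resolve: ΣF_x = 281 cos 314.9° + 166 cos 224° + T_3 cos 84° + T_4 cos 205° = 0.
        ΣF_y = 281 sin 314.9° + 166 sin 224° + T_3 sin 84° + T_4 sin 205° = 0.
The known terms sum to (78.94, -314.4) N, so 0.1045 T_3 − 0.9063 T_4 = -78.94 and 0.9945 T_3 − 0.4226 T_4 = 314.4.
Solving simultaneously: T_3 = 371.3 N, T_4 = 129.9 N.

T_3 ≈ 371 N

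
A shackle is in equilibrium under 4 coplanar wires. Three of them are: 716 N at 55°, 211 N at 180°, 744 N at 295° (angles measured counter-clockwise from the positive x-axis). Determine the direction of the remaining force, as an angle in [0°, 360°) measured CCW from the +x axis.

θ ≈ 170°

Sum the known components: ΣF_x = 514.1 N, ΣF_y = -87.78 N.
For equilibrium the remaining force must supply (−ΣF_x, −ΣF_y) = (-514.1, 87.78) N.
Magnitude = √((-514.1)² + (87.78)²) = 521.5 N; direction = atan2(87.78, -514.1) = 170.3°.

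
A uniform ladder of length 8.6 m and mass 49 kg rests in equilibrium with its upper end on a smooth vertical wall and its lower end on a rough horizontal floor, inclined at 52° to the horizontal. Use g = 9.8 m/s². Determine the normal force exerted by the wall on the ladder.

N_wall ≈ 188 N

Torques about the foot: N_wall · 8.6 sin 52° = 49×9.8×4.3 cos 52° → N_wall = 187.59 N.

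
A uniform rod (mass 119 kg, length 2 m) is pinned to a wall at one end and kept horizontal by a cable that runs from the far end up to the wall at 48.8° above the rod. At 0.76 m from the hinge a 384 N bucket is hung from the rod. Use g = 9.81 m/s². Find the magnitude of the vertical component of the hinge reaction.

Take torques about the hinge: T sin 48.8° · 2 = 119×9.81×1 + 384×0.76 = 1459.2 N·m.
So T = 1459.2 / (0.7524 × 2) = 969.7 N.
ΣF_y = 0: H_y = (119×9.81 + 384) − T sin 48.8° = 1551.4 − 729.62 = 821.78 N.

|H_y| ≈ 822 N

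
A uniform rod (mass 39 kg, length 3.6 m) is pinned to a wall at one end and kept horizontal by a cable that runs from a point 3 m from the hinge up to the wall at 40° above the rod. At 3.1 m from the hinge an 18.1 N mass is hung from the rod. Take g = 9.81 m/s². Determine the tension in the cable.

T ≈ 386 N

Take torques about the hinge: T sin 40° · 3 = 39×9.81×1.8 + 18.1×3.1 = 744.77 N·m.
So T = 744.77 / (0.6428 × 3) = 386.22 N.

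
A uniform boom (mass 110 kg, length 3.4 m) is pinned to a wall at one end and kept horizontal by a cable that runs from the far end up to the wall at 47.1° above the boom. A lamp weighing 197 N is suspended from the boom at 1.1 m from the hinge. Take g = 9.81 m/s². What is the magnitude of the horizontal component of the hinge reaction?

Take torques about the hinge: T sin 47.1° · 3.4 = 110×9.81×1.7 + 197×1.1 = 2051.2 N·m.
So T = 2051.2 / (0.7325 × 3.4) = 823.55 N.
ΣF_x = 0: H_x = T cos 47.1° = 560.61 N.

H_x ≈ 561 N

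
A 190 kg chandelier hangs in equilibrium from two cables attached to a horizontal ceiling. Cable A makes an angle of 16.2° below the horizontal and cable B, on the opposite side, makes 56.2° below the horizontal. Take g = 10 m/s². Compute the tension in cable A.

T_A ≈ 1110 N

Weight W = 190 × 10 = 1900 N acts straight down.
Horizontal: T_A cos 16.2° = T_B cos 56.2°  →  T_B = 1.726 T_A.
Vertical: T_A sin 16.2° + T_B sin 56.2° = 1900.
Substituting the horizontal relation into the vertical equation gives 1.713 T_A = 1900, so T_A = 1109 N.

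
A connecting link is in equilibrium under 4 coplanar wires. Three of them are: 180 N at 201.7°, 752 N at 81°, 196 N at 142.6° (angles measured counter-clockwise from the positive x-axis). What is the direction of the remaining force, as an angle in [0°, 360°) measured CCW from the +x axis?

θ ≈ 284°

Sum the known components: ΣF_x = -205.3 N, ΣF_y = 795.2 N.
For equilibrium the remaining force must supply (−ΣF_x, −ΣF_y) = (205.3, -795.2) N.
Magnitude = √((205.3)² + (-795.2)²) = 821.3 N; direction = atan2(-795.2, 205.3) = 284.5°.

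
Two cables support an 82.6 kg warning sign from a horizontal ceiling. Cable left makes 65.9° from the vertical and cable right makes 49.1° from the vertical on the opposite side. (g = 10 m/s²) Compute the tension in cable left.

T_left ≈ 689 N

Angles from the horizontal: cable left is 90° − 65.9° = 24.1°, cable right is 90° − 49.1° = 40.9°.
Weight W = 82.6 × 10 = 826 N acts straight down.
Horizontal: T_left cos 24.1° = T_right cos 40.9°  →  T_right = 1.208 T_left.
Vertical: T_left sin 24.1° + T_right sin 40.9° = 826.
Substituting the horizontal relation into the vertical equation gives 1.199 T_left = 826, so T_left = 688.9 N.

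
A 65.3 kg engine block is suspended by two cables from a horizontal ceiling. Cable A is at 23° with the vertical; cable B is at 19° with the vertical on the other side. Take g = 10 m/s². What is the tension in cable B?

T_B ≈ 381 N

Angles from the horizontal: cable A is 90° − 23° = 67°, cable B is 90° − 19° = 71°.
Weight W = 65.3 × 10 = 653 N acts straight down.
Horizontal: T_A cos 67° = T_B cos 71°  →  T_A = 0.8332 T_B.
Vertical: T_A sin 67° + T_B sin 71° = 653.
Substituting the horizontal relation into the vertical equation gives 1.713 T_B = 653, so T_B = 381.3 N.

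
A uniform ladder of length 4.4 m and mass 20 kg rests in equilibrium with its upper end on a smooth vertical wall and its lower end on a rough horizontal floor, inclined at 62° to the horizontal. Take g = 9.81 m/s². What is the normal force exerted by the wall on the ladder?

Torques about the foot: N_wall · 4.4 sin 62° = 20×9.81×2.2 cos 62° → N_wall = 52.161 N.

N_wall ≈ 52.2 N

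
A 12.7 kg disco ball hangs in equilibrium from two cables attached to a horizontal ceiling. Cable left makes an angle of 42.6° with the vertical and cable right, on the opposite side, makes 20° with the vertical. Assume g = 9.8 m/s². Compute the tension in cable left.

T_left ≈ 47.9 N

Angles from the horizontal: cable left is 90° − 42.6° = 47.4°, cable right is 90° − 20° = 70°.
Weight W = 12.7 × 9.8 = 124.5 N acts straight down.
Horizontal: T_left cos 47.4° = T_right cos 70°  →  T_right = 1.979 T_left.
Vertical: T_left sin 47.4° + T_right sin 70° = 124.5.
Substituting the horizontal relation into the vertical equation gives 2.596 T_left = 124.5, so T_left = 47.95 N.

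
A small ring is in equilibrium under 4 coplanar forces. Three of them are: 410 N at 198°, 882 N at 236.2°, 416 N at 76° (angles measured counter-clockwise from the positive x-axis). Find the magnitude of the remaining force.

Sum the known components: ΣF_x = -779.9 N, ΣF_y = -456 N.
For equilibrium the remaining force must supply (−ΣF_x, −ΣF_y) = (779.9, 456) N.
Magnitude = √((779.9)² + (456)²) = 903.5 N; direction = atan2(456, 779.9) = 30.3°.

F ≈ 903 N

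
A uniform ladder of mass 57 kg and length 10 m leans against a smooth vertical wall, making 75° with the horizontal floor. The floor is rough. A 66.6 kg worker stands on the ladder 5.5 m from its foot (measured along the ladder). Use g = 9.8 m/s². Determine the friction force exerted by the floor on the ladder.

Torques about the foot: N_wall · 10 sin 75° = 57×9.8×5 cos 75° + 66.6×9.8×5.5 cos 75° → N_wall = 171.03 N.
ΣF_x = 0: f_floor = N_wall = 171.03 N.

f ≈ 171 N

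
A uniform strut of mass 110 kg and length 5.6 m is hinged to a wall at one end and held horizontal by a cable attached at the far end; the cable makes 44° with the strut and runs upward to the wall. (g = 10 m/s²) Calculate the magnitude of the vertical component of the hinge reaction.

|H_y| ≈ 550 N

Take torques about the hinge: T sin 44° · 5.6 = 110×10×2.8 = 3080 N·m.
So T = 3080 / (0.6947 × 5.6) = 791.76 N.
ΣF_y = 0: H_y = (110×10) − T sin 44° = 1100 − 550 = 550 N.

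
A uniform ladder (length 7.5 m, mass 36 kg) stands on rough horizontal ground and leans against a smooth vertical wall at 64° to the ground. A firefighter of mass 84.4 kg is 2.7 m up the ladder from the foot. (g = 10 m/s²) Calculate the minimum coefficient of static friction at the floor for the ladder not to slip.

μ_min ≈ 0.196

ΣF_y = 0: N_floor = 36×10 + 84.4×10 = 1204 N.
Torques about the foot: N_wall · 7.5 sin 64° = 36×10×3.75 cos 64° + 84.4×10×2.7 cos 64° → N_wall = 235.98 N.
ΣF_x = 0: f_floor = N_wall = 235.98 N.
μ_min = f_floor / N_floor = 235.98 / 1204 = 0.196.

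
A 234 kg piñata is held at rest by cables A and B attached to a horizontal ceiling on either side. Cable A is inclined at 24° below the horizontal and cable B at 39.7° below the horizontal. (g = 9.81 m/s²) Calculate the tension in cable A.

T_A ≈ 1970 N

Weight W = 234 × 9.81 = 2296 N acts straight down.
Horizontal: T_A cos 24° = T_B cos 39.7°  →  T_B = 1.187 T_A.
Vertical: T_A sin 24° + T_B sin 39.7° = 2296.
Substituting the horizontal relation into the vertical equation gives 1.165 T_A = 2296, so T_A = 1970 N.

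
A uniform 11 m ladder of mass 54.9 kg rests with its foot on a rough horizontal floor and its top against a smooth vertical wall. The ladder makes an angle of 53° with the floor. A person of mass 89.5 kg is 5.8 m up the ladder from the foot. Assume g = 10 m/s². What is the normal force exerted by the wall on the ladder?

N_wall ≈ 562 N

Torques about the foot: N_wall · 11 sin 53° = 54.9×10×5.5 cos 53° + 89.5×10×5.8 cos 53° → N_wall = 562.46 N.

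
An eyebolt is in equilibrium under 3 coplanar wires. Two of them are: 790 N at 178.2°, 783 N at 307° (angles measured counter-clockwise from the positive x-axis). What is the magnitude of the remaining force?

Sum the known components: ΣF_x = -318.4 N, ΣF_y = -600.5 N.
For equilibrium the remaining force must supply (−ΣF_x, −ΣF_y) = (318.4, 600.5) N.
Magnitude = √((318.4)² + (600.5)²) = 679.7 N; direction = atan2(600.5, 318.4) = 62.1°.

F ≈ 680 N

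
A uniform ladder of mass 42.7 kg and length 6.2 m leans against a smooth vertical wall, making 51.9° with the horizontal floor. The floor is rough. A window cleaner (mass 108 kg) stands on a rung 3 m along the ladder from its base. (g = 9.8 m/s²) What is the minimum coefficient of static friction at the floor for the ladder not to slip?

μ_min ≈ 0.383

ΣF_y = 0: N_floor = 42.7×9.8 + 108×9.8 = 1476.9 N.
Torques about the foot: N_wall · 6.2 sin 51.9° = 42.7×9.8×3.1 cos 51.9° + 108×9.8×3 cos 51.9° → N_wall = 565.62 N.
ΣF_x = 0: f_floor = N_wall = 565.62 N.
μ_min = f_floor / N_floor = 565.62 / 1476.9 = 0.383.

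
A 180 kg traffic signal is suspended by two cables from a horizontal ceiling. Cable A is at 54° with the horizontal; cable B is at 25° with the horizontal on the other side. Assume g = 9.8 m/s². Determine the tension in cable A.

T_A ≈ 1630 N

Weight W = 180 × 9.8 = 1764 N acts straight down.
Horizontal: T_A cos 54° = T_B cos 25°  →  T_B = 0.6485 T_A.
Vertical: T_A sin 54° + T_B sin 25° = 1764.
Substituting the horizontal relation into the vertical equation gives 1.083 T_A = 1764, so T_A = 1629 N.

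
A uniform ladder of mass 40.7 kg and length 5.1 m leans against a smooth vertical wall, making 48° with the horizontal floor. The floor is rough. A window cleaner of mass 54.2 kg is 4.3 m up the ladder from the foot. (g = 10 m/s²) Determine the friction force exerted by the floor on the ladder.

f ≈ 595 N

Torques about the foot: N_wall · 5.1 sin 48° = 40.7×10×2.55 cos 48° + 54.2×10×4.3 cos 48° → N_wall = 594.7 N.
ΣF_x = 0: f_floor = N_wall = 594.7 N.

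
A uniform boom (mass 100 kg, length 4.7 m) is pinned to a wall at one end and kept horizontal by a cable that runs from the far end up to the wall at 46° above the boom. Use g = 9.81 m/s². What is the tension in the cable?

Take torques about the hinge: T sin 46° · 4.7 = 100×9.81×2.35 = 2305.3 N·m.
So T = 2305.3 / (0.7193 × 4.7) = 681.88 N.

T ≈ 682 N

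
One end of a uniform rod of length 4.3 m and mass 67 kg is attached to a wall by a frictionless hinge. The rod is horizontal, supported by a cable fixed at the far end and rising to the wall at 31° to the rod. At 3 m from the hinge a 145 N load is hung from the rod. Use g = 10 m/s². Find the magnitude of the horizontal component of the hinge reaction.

H_x ≈ 726 N

Take torques about the hinge: T sin 31° · 4.3 = 67×10×2.15 + 145×3 = 1875.5 N·m.
So T = 1875.5 / (0.5150 × 4.3) = 846.86 N.
ΣF_x = 0: H_x = T cos 31° = 725.9 N.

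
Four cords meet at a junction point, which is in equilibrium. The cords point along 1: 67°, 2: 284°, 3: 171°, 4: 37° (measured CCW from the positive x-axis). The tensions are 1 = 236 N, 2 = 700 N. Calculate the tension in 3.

T_3 ≈ 732 N

Resolve: ΣF_x = 236 cos 67° + 700 cos 284° + T_3 cos 171° + T_4 cos 37° = 0.
        ΣF_y = 236 sin 67° + 700 sin 284° + T_3 sin 171° + T_4 sin 37° = 0.
The known terms sum to (261.6, -462) N, so -0.9877 T_3 + 0.7986 T_4 = -261.6 and 0.1564 T_3 + 0.6018 T_4 = 462.
Solving simultaneously: T_3 = 731.7 N, T_4 = 577.4 N.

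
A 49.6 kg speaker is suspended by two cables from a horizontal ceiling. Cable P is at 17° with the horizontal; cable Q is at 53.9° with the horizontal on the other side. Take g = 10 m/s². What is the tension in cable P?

Weight W = 49.6 × 10 = 496 N acts straight down.
Horizontal: T_P cos 17° = T_Q cos 53.9°  →  T_Q = 1.623 T_P.
Vertical: T_P sin 17° + T_Q sin 53.9° = 496.
Substituting the horizontal relation into the vertical equation gives 1.604 T_P = 496, so T_P = 309.3 N.

T_P ≈ 309 N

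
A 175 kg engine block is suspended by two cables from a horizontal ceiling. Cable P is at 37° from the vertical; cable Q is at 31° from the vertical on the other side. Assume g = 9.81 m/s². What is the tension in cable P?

T_P ≈ 954 N

Angles from the horizontal: cable P is 90° − 37° = 53°, cable Q is 90° − 31° = 59°.
Weight W = 175 × 9.81 = 1717 N acts straight down.
Horizontal: T_P cos 53° = T_Q cos 59°  →  T_Q = 1.168 T_P.
Vertical: T_P sin 53° + T_Q sin 59° = 1717.
Substituting the horizontal relation into the vertical equation gives 1.8 T_P = 1717, so T_P = 953.6 N.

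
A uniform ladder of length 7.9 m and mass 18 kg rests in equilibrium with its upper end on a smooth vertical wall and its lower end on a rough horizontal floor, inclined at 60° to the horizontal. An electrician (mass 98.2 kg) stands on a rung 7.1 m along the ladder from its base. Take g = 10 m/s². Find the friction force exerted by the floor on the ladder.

Torques about the foot: N_wall · 7.9 sin 60° = 18×10×3.95 cos 60° + 98.2×10×7.1 cos 60° → N_wall = 561.51 N.
ΣF_x = 0: f_floor = N_wall = 561.51 N.

f ≈ 562 N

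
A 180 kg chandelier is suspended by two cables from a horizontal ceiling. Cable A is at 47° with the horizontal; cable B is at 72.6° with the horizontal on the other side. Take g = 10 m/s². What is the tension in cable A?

Weight W = 180 × 10 = 1800 N acts straight down.
Horizontal: T_A cos 47° = T_B cos 72.6°  →  T_B = 2.281 T_A.
Vertical: T_A sin 47° + T_B sin 72.6° = 1800.
Substituting the horizontal relation into the vertical equation gives 2.908 T_A = 1800, so T_A = 619.1 N.

T_A ≈ 619 N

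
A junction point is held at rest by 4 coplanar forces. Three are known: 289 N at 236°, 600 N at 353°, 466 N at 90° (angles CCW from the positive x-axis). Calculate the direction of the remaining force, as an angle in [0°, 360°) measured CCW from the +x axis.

Sum the known components: ΣF_x = 433.9 N, ΣF_y = 153.3 N.
For equilibrium the remaining force must supply (−ΣF_x, −ΣF_y) = (-433.9, -153.3) N.
Magnitude = √((-433.9)² + (-153.3)²) = 460.2 N; direction = atan2(-153.3, -433.9) = 199.5°.

θ ≈ 199°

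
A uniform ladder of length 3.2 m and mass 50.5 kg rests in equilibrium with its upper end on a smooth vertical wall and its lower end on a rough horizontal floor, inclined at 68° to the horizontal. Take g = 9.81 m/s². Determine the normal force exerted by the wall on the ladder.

Torques about the foot: N_wall · 3.2 sin 68° = 50.5×9.81×1.6 cos 68° → N_wall = 100.08 N.

N_wall ≈ 100 N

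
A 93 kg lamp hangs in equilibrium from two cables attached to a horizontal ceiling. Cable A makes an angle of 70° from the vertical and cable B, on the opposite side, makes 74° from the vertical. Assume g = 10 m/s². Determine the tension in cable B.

T_B ≈ 1490 N

Angles from the horizontal: cable A is 90° − 70° = 20°, cable B is 90° − 74° = 16°.
Weight W = 93 × 10 = 930 N acts straight down.
Horizontal: T_A cos 20° = T_B cos 16°  →  T_A = 1.023 T_B.
Vertical: T_A sin 20° + T_B sin 16° = 930.
Substituting the horizontal relation into the vertical equation gives 0.6255 T_B = 930, so T_B = 1487 N.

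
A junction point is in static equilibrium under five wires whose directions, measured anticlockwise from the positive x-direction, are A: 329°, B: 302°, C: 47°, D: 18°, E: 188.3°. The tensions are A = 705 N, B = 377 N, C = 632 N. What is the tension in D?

Resolve: ΣF_x = 705 cos 329° + 377 cos 302° + 632 cos 47° + T_D cos 18° + T_E cos 188.3° = 0.
        ΣF_y = 705 sin 329° + 377 sin 302° + 632 sin 47° + T_D sin 18° + T_E sin 188.3° = 0.
The known terms sum to (1235, -220.6) N, so 0.9511 T_D − 0.9895 T_E = -1235 and 0.3090 T_D − 0.1444 T_E = 220.6.
Solving simultaneously: T_D = 2354 N, T_E = 3510 N.

T_D ≈ 2350 N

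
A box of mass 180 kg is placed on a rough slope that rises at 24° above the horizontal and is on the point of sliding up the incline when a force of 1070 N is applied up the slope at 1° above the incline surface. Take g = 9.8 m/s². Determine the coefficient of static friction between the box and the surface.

On the verge of sliding up the incline, friction is at its maximum μN and acts down the slope.
Perpendicular to incline: N = W cos 24° − P sin 1° = 1611 − 18.67 = 1593 N.
Along incline: P cos 1° − μN = W sin 24° → μ = −(W sin 24° − P cos 1°) / N = 0.2212.

μ ≈ 0.221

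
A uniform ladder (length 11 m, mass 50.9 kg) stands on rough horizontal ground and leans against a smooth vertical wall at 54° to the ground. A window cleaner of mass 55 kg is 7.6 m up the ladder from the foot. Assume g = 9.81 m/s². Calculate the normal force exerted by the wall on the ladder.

Torques about the foot: N_wall · 11 sin 54° = 50.9×9.81×5.5 cos 54° + 55×9.81×7.6 cos 54° → N_wall = 452.23 N.

N_wall ≈ 452 N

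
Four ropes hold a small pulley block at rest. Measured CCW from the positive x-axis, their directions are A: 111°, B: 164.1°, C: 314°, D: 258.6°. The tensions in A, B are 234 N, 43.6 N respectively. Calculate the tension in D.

T_D ≈ 84.5 N

Resolve: ΣF_x = 234 cos 111° + 43.6 cos 164.1° + T_C cos 314° + T_D cos 258.6° = 0.
        ΣF_y = 234 sin 111° + 43.6 sin 164.1° + T_C sin 314° + T_D sin 258.6° = 0.
The known terms sum to (-125.8, 230.4) N, so 0.6947 T_C − 0.1977 T_D = 125.8 and -0.7193 T_C − 0.9803 T_D = -230.4.
Solving simultaneously: T_C = 205.1 N, T_D = 84.51 N.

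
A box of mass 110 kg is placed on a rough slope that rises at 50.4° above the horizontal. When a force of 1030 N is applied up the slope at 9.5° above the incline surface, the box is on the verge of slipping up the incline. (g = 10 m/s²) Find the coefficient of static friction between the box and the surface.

On the verge of sliding up the incline, friction is at its maximum μN and acts down the slope.
Perpendicular to incline: N = W cos 50.4° − P sin 9.5° = 701.2 − 170 = 531.2 N.
Along incline: P cos 9.5° − μN = W sin 50.4° → μ = −(W sin 50.4° − P cos 9.5°) / N = 0.3169.

μ ≈ 0.317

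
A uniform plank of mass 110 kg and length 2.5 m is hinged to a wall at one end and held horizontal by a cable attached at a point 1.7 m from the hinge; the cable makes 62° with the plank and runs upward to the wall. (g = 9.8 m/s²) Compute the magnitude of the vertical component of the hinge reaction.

Take torques about the hinge: T sin 62° · 1.7 = 110×9.8×1.25 = 1347.5 N·m.
So T = 1347.5 / (0.8829 × 1.7) = 897.73 N.
ΣF_y = 0: H_y = (110×9.8) − T sin 62° = 1078 − 792.65 = 285.35 N.

|H_y| ≈ 285 N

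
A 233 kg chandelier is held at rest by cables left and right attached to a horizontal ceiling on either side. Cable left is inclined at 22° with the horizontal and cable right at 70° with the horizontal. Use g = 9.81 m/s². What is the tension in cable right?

T_right ≈ 2120 N

Weight W = 233 × 9.81 = 2286 N acts straight down.
Horizontal: T_left cos 22° = T_right cos 70°  →  T_left = 0.3689 T_right.
Vertical: T_left sin 22° + T_right sin 70° = 2286.
Substituting the horizontal relation into the vertical equation gives 1.078 T_right = 2286, so T_right = 2121 N.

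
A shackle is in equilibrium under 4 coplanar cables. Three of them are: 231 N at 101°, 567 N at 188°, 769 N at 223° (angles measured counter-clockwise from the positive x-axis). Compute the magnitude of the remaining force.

F ≈ 1230 N

Sum the known components: ΣF_x = -1168 N, ΣF_y = -376.6 N.
For equilibrium the remaining force must supply (−ΣF_x, −ΣF_y) = (1168, 376.6) N.
Magnitude = √((1168)² + (376.6)²) = 1227 N; direction = atan2(376.6, 1168) = 17.9°.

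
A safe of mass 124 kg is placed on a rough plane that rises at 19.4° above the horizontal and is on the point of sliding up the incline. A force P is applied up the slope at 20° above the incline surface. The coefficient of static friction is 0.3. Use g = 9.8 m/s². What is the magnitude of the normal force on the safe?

On the verge of sliding up the incline, friction equals μN and acts down the slope.
Perpendicular: N + P sin 20° = W cos 19.4° = 1146 N.
Along incline: P cos 20° = W sin 19.4° + μN  with W sin 19.4° = 403.6 N.
Solving the pair for P and N: P = 717.2 N, N = 900.9 N (and f = μN = 270.3 N).

N ≈ 901 N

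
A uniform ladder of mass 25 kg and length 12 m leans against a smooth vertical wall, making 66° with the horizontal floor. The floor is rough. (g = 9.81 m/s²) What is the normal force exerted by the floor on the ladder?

N_floor ≈ 245 N

ΣF_y = 0: N_floor = 25×9.81 = 245.25 N.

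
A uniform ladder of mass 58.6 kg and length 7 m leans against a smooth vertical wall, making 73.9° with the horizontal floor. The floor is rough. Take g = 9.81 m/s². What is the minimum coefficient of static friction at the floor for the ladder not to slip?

ΣF_y = 0: N_floor = 58.6×9.81 = 574.87 N.
Torques about the foot: N_wall · 7 sin 73.9° = 58.6×9.81×3.5 cos 73.9° → N_wall = 82.963 N.
ΣF_x = 0: f_floor = N_wall = 82.963 N.
μ_min = f_floor / N_floor = 82.963 / 574.87 = 0.1443.

μ_min ≈ 0.144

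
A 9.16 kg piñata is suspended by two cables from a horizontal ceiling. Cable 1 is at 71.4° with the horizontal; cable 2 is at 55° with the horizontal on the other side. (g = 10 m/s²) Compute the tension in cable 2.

Weight W = 9.16 × 10 = 91.6 N acts straight down.
Horizontal: T_1 cos 71.4° = T_2 cos 55°  →  T_1 = 1.798 T_2.
Vertical: T_1 sin 71.4° + T_2 sin 55° = 91.6.
Substituting the horizontal relation into the vertical equation gives 2.523 T_2 = 91.6, so T_2 = 36.3 N.

T_2 ≈ 36.3 N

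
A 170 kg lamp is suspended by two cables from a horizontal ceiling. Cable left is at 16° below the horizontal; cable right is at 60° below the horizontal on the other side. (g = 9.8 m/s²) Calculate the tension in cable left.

T_left ≈ 859 N

Weight W = 170 × 9.8 = 1666 N acts straight down.
Horizontal: T_left cos 16° = T_right cos 60°  →  T_right = 1.923 T_left.
Vertical: T_left sin 16° + T_right sin 60° = 1666.
Substituting the horizontal relation into the vertical equation gives 1.941 T_left = 1666, so T_left = 858.5 N.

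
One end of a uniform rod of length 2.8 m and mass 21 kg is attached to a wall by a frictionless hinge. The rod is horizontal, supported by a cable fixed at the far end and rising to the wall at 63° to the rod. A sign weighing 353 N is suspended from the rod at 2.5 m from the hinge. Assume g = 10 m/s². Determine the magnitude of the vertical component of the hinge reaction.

Take torques about the hinge: T sin 63° · 2.8 = 21×10×1.4 + 353×2.5 = 1176.5 N·m.
So T = 1176.5 / (0.8910 × 2.8) = 471.58 N.
ΣF_y = 0: H_y = (21×10 + 353) − T sin 63° = 563 − 420.18 = 142.82 N.

|H_y| ≈ 143 N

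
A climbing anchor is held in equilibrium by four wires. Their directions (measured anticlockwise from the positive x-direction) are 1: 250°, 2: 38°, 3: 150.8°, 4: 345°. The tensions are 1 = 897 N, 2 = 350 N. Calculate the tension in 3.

Resolve: ΣF_x = 897 cos 250° + 350 cos 38° + T_3 cos 150.8° + T_4 cos 345° = 0.
        ΣF_y = 897 sin 250° + 350 sin 38° + T_3 sin 150.8° + T_4 sin 345° = 0.
The known terms sum to (-30.99, -627.4) N, so -0.8729 T_3 + 0.9659 T_4 = 30.99 and 0.4879 T_3 − 0.2588 T_4 = 627.4.
Solving simultaneously: T_3 = 2503 N, T_4 = 2294 N.

T_3 ≈ 2500 N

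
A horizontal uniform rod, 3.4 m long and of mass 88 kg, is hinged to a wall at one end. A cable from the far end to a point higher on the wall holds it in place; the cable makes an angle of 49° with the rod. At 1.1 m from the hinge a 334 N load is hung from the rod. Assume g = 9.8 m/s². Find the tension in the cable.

Take torques about the hinge: T sin 49° · 3.4 = 88×9.8×1.7 + 334×1.1 = 1833.5 N·m.
So T = 1833.5 / (0.7547 × 3.4) = 714.52 N.

T ≈ 715 N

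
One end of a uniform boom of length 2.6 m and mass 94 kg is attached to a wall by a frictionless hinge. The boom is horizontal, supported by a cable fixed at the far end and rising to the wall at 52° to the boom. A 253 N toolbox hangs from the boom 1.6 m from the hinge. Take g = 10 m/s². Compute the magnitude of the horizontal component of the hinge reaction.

Take torques about the hinge: T sin 52° · 2.6 = 94×10×1.3 + 253×1.6 = 1626.8 N·m.
So T = 1626.8 / (0.7880 × 2.6) = 794.01 N.
ΣF_x = 0: H_x = T cos 52° = 488.84 N.

H_x ≈ 489 N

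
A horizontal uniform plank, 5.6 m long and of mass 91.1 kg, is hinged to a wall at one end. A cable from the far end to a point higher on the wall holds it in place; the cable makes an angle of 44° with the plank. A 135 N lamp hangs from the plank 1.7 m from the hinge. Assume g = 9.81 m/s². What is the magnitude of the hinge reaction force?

|H| ≈ 740 N

Take torques about the hinge: T sin 44° · 5.6 = 91.1×9.81×2.8 + 135×1.7 = 2731.8 N·m.
So T = 2731.8 / (0.6947 × 5.6) = 702.26 N.
ΣF_x = 0: H_x = T cos 44° = 505.16 N.
ΣF_y = 0: H_y = (91.1×9.81 + 135) − T sin 44° = 1028.7 − 487.83 = 540.86 N.
|H| = √(H_x² + H_y²) = √((505.16)² + (540.86)²) = 740.08 N.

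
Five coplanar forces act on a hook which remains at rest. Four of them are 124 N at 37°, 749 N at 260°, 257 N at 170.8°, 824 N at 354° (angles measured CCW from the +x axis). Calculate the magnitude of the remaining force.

F ≈ 887 N

Sum the known components: ΣF_x = 534.8 N, ΣF_y = -708 N.
For equilibrium the remaining force must supply (−ΣF_x, −ΣF_y) = (-534.8, 708) N.
Magnitude = √((-534.8)² + (708)²) = 887.3 N; direction = atan2(708, -534.8) = 127.1°.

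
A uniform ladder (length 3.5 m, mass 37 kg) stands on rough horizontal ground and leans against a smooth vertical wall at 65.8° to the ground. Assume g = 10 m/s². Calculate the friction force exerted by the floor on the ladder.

Torques about the foot: N_wall · 3.5 sin 65.8° = 37×10×1.75 cos 65.8° → N_wall = 83.142 N.
ΣF_x = 0: f_floor = N_wall = 83.142 N.

f ≈ 83.1 N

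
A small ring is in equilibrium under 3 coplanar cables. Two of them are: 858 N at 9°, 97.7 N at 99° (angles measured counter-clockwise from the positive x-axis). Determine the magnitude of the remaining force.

Sum the known components: ΣF_x = 832.2 N, ΣF_y = 230.7 N.
For equilibrium the remaining force must supply (−ΣF_x, −ΣF_y) = (-832.2, -230.7) N.
Magnitude = √((-832.2)² + (-230.7)²) = 863.5 N; direction = atan2(-230.7, -832.2) = 195.5°.

F ≈ 864 N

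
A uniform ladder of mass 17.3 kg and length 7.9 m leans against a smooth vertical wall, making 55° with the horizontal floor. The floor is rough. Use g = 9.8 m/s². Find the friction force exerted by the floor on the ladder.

f ≈ 59.4 N

Torques about the foot: N_wall · 7.9 sin 55° = 17.3×9.8×3.95 cos 55° → N_wall = 59.357 N.
ΣF_x = 0: f_floor = N_wall = 59.357 N.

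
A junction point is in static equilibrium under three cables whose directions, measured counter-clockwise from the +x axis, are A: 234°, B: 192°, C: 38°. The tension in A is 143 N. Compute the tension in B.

Resolve: ΣF_x = 143 cos 234° + T_B cos 192° + T_C cos 38° = 0.
        ΣF_y = 143 sin 234° + T_B sin 192° + T_C sin 38° = 0.
The known terms sum to (-84.05, -115.7) N, so -0.9781 T_B + 0.7880 T_C = 84.05 and -0.2079 T_B + 0.6157 T_C = 115.7.
Solving simultaneously: T_B = 89.92 N, T_C = 218.3 N.

T_B ≈ 89.9 N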